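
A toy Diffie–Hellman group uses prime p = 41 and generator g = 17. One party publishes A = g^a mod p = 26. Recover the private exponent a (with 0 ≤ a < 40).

9

Successive powers of 17 modulo 41:
  17^0=1  17^1=17  17^2=2  17^3=34  17^4=4  17^5=27
  17^6=8  17^7=13  17^8=16  17^9=26
So 17^9 ≡ 26 (mod 41), giving a = 9.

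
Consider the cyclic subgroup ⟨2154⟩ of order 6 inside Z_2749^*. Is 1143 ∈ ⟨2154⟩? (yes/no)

⟨2154⟩ has order 6; its elements mod 2749 are {1, 595, 596, 2153, 2154, 2748}.
1143 is not in this set.

no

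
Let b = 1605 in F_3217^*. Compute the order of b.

402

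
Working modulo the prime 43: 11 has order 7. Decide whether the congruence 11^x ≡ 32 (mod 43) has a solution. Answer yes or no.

⟨11⟩ has order 7; its elements mod 43 are {1, 4, 11, 16, 21, 35, 41}.
32 is not in this set.

no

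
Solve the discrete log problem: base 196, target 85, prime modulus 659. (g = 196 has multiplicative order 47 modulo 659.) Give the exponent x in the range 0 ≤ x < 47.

38

Baby-step giant-step with m = ceil(sqrt(47)) = 7.
Baby table (196^j mod 659 for j=0..6):
  0:1  1:196  2:194  3:461  4:73  5:469  6:323
Giant step factor: 196^(-7) ≡ 15 (mod 659).
Scan 85·15^i mod 659 for i = 0, 1, …:
  i=0: 85   i=1: 616   i=2: 14   i=3: 210
  i=4: 514   i=5: 461
Match at i=5, j=3: x = 5·7 + 3 = 38.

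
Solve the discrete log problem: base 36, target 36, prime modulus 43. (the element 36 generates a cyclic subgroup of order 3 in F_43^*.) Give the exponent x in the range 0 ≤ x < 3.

Successive powers of 36 modulo 43:
  36^0=1  36^1=36
So 36^1 ≡ 36 (mod 43), giving x = 1.

1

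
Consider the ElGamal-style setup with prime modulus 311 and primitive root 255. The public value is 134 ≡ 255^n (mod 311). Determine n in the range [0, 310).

226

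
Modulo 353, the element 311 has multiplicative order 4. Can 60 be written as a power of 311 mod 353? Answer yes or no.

no

⟨311⟩ has order 4; its elements mod 353 are {1, 42, 311, 352}.
60 is not in this set.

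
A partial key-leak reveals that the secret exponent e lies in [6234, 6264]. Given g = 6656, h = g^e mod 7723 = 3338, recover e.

6253

Compute 6656^6234 mod 7723 = 1638, then multiply by 6656 repeatedly:
  6656^6234=1638  6656^6235=5375  6656^6236=3064  6656^6237=5264  6656^6238=5656
  6656^6239=4434  6656^6240=3121  6656^6241=6229  6656^6242=3160  6656^6243=3231
  6656^6244=4704  6656^6245=782  6656^6246=7413  6656^6247=6404  6656^6248=1787
  6656^6249=852  6656^6250=2230  6656^6251=6997  6656^6252=2342  6656^6253=3338
Found 3338 at exponent 6253.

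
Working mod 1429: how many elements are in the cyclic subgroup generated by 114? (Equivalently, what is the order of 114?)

68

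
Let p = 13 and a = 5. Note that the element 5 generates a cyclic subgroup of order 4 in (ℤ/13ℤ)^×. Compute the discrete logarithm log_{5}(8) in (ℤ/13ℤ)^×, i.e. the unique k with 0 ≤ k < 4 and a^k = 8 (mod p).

3

Successive powers of 5 modulo 13:
  5^0=1  5^1=5  5^2=12  5^3=8
So 5^3 ≡ 8 (mod 13), giving k = 3.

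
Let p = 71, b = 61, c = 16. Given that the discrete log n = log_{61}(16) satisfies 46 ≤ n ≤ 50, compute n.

Compute 61^46 mod 71 = 16, then multiply by 61 repeatedly:
  61^46=16
Found 16 at exponent 46.

46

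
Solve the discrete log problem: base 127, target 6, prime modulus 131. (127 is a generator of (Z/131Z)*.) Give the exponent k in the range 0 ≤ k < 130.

69

Baby-step giant-step with m = ceil(sqrt(130)) = 12.
Baby table (127^j mod 131 for j=0..11):
  0:1  1:127  2:16  3:67  4:125  5:24  6:35  7:122
  8:36  9:118  10:52  11:54
Giant step factor: 127^(-12) ≡ 94 (mod 131).
Scan 6·94^i mod 131 for i = 0, 1, …:
  i=0: 6   i=1: 40   i=2: 92   i=3: 2
  i=4: 57   i=5: 118
Match at i=5, j=9: k = 5·12 + 9 = 69.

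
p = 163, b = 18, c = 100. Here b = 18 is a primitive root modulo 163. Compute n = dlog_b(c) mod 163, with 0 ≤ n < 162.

Baby-step giant-step with m = ceil(sqrt(162)) = 13.
Baby table (18^j mod 163 for j=0..12):
  0:1  1:18  2:161  3:127  4:4  5:72  6:155  7:19
  8:16  9:125  10:131  11:76  12:64
Giant step factor: 18^(-13) ≡ 89 (mod 163).
Scan 100·89^i mod 163 for i = 0, 1, …:
  i=0: 100   i=1: 98   i=2: 83   i=3: 52
  i=4: 64
Match at i=4, j=12: n = 4·13 + 12 = 64.

64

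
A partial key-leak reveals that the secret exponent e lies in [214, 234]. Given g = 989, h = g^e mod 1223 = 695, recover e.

Compute 989^214 mod 1223 = 223, then multiply by 989 repeatedly:
  989^214=223  989^215=407  989^216=156  989^217=186  989^218=504
  989^219=695
Found 695 at exponent 219.

219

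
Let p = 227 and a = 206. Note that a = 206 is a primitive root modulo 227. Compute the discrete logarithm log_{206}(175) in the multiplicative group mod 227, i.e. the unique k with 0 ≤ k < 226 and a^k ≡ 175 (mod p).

28

Successive powers of 206 modulo 227:
  206^0=1  206^1=206  206^2=214  206^3=46  206^4=169  206^5=83
  206^6=73  206^7=56  206^8=186  206^9=180  206^10=79  206^11=157
  206^12=108  206^13=2  206^14=185  206^15=201  206^16=92  206^17=111
  206^18=166  206^19=146  206^20=112  206^21=145  206^22=133  206^23=158
  206^24=87  206^25=216  206^26=4  206^27=143  206^28=175
So 206^28 ≡ 175 (mod 227), giving k = 28.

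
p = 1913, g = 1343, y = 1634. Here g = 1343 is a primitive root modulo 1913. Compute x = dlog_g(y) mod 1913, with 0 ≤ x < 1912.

225

Baby-step giant-step with m = ceil(sqrt(1912)) = 44.
Baby table (1343^j mod 1913 for j=0..43):
  0:1  1:1343  2:1603  3:704  4:450  5:1755  6:149  7:1155
  8:1635  9:1594  10:95  11:1327  12:1158  13:1838  14:664  15:294
  16:764  17:684  18:372  19:303  20:1373  21:1720  22:969  23:527
  24:1864  25:1148  26:1799  27:1851  28:906  29:90  30:351  31:795
  32:231  33:327  34:1084  35:19  36:648  37:1762  38:1898  39:898
  40:824  41:918  42:902  43:457
Giant step factor: 1343^(-44) ≡ 1812 (mod 1913).
Scan 1634·1812^i mod 1913 for i = 0, 1, …:
  i=0: 1634   i=1: 1397   i=2: 465   i=3: 860
  i=4: 1138   i=5: 1755
Match at i=5, j=5: x = 5·44 + 5 = 225.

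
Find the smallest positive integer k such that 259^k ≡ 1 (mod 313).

12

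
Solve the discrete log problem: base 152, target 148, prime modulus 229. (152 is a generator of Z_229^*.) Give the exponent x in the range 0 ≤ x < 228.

62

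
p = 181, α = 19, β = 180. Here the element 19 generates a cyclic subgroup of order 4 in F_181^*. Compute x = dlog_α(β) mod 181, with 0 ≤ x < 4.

Successive powers of 19 modulo 181:
  19^0=1  19^1=19  19^2=180
So 19^2 ≡ 180 (mod 181), giving x = 2.

2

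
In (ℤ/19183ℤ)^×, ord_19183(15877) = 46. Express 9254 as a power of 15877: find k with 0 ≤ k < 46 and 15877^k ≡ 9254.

26

Successive powers of 15877 modulo 19183:
  15877^0=1  15877^1=15877  15877^2=14509  15877^3=9929  15877^4=16022  15877^5=14714
  15877^6=3604  15877^7=17002  15877^8=16761  15877^9=7821  15877^10=2458  15877^11=7444
  15877^12=1925  15877^13=4706  15877^14=18560  15877^15=7057  15877^16=15269  15877^17=10342
  15877^18=12637  15877^19=2652  15877^20=18302  15877^21=15953  15877^22=12632  15877^23=19182
  15877^24=3306  15877^25=4674  15877^26=9254
So 15877^26 ≡ 9254 (mod 19183), giving k = 26.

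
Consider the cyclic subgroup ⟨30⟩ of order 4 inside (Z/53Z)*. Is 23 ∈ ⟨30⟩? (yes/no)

yes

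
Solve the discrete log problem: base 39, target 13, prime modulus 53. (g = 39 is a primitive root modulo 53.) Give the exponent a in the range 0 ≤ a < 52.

Baby-step giant-step with m = ceil(sqrt(52)) = 8.
Baby table (39^j mod 53 for j=0..7):
  0:1  1:39  2:37  3:12  4:44  5:20  6:38  7:51
Giant step factor: 39^(-8) ≡ 36 (mod 53).
Scan 13·36^i mod 53 for i = 0, 1, …:
  i=0: 13   i=1: 44
Match at i=1, j=4: a = 1·8 + 4 = 12.

12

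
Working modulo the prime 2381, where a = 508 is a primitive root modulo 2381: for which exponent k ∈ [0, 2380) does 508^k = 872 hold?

52

Baby-step giant-step with m = ceil(sqrt(2380)) = 49.
Baby table (508^j mod 2381 for j=0..48):
  0:1  1:508  2:916  3:1033  4:944  5:971  6:401  7:1323
  8:642  9:2320  10:2346  11:1268  12:1274  13:1941  14:294  15:1730
  16:251  17:1315  18:1340  19:2135  20:1225  21:859  22:649  23:1114
  24:1615  25:1356  26:739  27:1595  28:720  29:1467  30:2364  31:888
  32:1095  33:1487  34:619  35:160  36:326  37:1319  38:991  39:1037
  40:595  41:2254  42:2152  43:337  44:2145  45:1543  46:495  47:1455
  48:1030
Giant step factor: 508^(-49) ≡ 2303 (mod 2381).
Scan 872·2303^i mod 2381 for i = 0, 1, …:
  i=0: 872   i=1: 1033
Match at i=1, j=3: k = 1·49 + 3 = 52.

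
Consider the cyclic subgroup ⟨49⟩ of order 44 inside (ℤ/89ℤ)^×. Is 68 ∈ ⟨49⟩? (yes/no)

yes

68 ∈ ⟨49⟩ iff 68^44 ≡ 1 (mod 89), since |⟨49⟩| = 44.
68^44 mod 89 = 1.
Since 1 = 1, 68 lies in the subgroup.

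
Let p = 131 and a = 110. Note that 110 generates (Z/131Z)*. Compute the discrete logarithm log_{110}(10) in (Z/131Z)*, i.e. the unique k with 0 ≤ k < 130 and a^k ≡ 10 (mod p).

Baby-step giant-step with m = ceil(sqrt(130)) = 12.
Baby table (110^j mod 131 for j=0..11):
  0:1  1:110  2:48  3:40  4:77  5:86  6:28  7:67
  8:34  9:72  10:60  11:50
Giant step factor: 110^(-12) ≡ 65 (mod 131).
Scan 10·65^i mod 131 for i = 0, 1, …:
  i=0: 10   i=1: 126   i=2: 68   i=3: 97
  i=4: 17   i=5: 57   i=6: 37   i=7: 47
  i=8: 42   i=9: 110
Match at i=9, j=1: k = 9·12 + 1 = 109.

109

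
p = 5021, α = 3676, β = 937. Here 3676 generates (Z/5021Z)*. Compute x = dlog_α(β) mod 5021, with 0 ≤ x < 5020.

3971

Baby-step giant-step with m = ceil(sqrt(5020)) = 71.
Baby table (3676^j mod 5021 for j=0..70):
  0:1  1:3676  2:1465  3:2828  4:2258  5:695  6:4152  7:3933
  8:2249  9:2758  10:1009  11:3586  12:2011  13:1524  14:3809  15:3336
  16:1854  17:1807  18:4770  19:1188  20:3839  21:3154  22:615  23:1290
  24:2216  25:1954  26:2874  27:640  28:2812  29:3694  30:2360  31:4093
  32:2952  33:1171  34:1599  35:3354  36:2749  37:3072  38:443  39:1664
  40:1286  41:2575  42:1115  43:1604  44:1650  45:32  46:2149  47:1691
  48:118  49:1962  50:2156  51:2318  52:331  53:1674  54:2899  55:2162
  56:4290  57:4100  58:3579  59:1384  60:1311  61:4097  62:2593  63:2010
  64:2869  65:2344  66:508  67:4617  68:1112  69:618  70:2276
Giant step factor: 3676^(-71) ≡ 60 (mod 5021).
Scan 937·60^i mod 5021 for i = 0, 1, …:
  i=0: 937   i=1: 989   i=2: 4109   i=3: 511
  i=4: 534   i=5: 1914   i=6: 4378   i=7: 1588
  i=8: 4902   i=9: 2902     …   i=54: 4360
  i=55: 508
Match at i=55, j=66: x = 55·71 + 66 = 3971.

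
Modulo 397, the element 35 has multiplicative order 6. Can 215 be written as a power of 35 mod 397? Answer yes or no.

no

215 ∈ ⟨35⟩ iff 215^6 ≡ 1 (mod 397), since |⟨35⟩| = 6.
215^6 mod 397 = 43.
Since 43 ≠ 1, 215 does not lie in the subgroup.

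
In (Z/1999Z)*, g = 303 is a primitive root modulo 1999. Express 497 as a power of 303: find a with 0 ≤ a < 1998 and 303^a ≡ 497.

Baby-step giant-step with m = ceil(sqrt(1998)) = 45.
Baby table (303^j mod 1999 for j=0..44):
  0:1  1:303  2:1854  3:43  4:1035  5:1761  6:1849  7:527
  8:1760  9:1546  10:672  11:1717  12:511  13:910  14:1867  15:1983
  16:1149  17:321  18:1311  19:1431  20:1809  21:401  22:1563  23:1825
  24:1251  25:1242  26:514  27:1819  28:1432  29:113  30:256  31:1606
  32:861  33:1013  34:1092  35:1041  36:1580  37:979  38:785  39:1973
  40:118  41:1771  42:881  43:1076  44:191
Giant step factor: 303^(-45) ≡ 1897 (mod 1999).
Scan 497·1897^i mod 1999 for i = 0, 1, …:
  i=0: 497   i=1: 1280   i=2: 1374   i=3: 1781
  i=4: 247   i=5: 793   i=6: 1073   i=7: 499
  i=8: 1076
Match at i=8, j=43: a = 8·45 + 43 = 403.

403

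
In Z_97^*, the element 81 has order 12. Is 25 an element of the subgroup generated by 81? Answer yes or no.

25 ∈ ⟨81⟩ iff 25^12 ≡ 1 (mod 97), since |⟨81⟩| = 12.
25^12 mod 97 = 22.
Since 22 ≠ 1, 25 does not lie in the subgroup.

no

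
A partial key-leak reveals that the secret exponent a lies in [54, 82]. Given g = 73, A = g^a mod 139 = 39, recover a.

81

Compute 73^54 mod 139 = 55, then multiply by 73 repeatedly:
  73^54=55  73^55=123  73^56=83  73^57=82  73^58=9
  73^59=101  73^60=6  73^61=21  73^62=4  73^63=14
  73^64=49  73^65=102  73^66=79  73^67=68  73^68=99
  73^69=138  73^70=66  73^71=92  73^72=44  73^73=15
  73^74=122  73^75=10  73^76=35  73^77=53  73^78=116
  73^79=128  73^80=31  73^81=39
Found 39 at exponent 81.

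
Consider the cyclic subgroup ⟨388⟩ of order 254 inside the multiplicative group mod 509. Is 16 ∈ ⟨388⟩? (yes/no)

yes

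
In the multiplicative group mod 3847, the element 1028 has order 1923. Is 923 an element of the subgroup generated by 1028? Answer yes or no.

923 ∈ ⟨1028⟩ iff 923^1923 ≡ 1 (mod 3847), since |⟨1028⟩| = 1923.
923^1923 mod 3847 = 1.
Since 1 = 1, 923 lies in the subgroup.

yes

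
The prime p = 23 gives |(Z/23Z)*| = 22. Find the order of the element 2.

The order of 2 must divide p − 1 = 22 = 2 · 11.
Divisors: 1, 2, 11, 22.
Check each in increasing order: 2^1 ≡ 2;  2^2 ≡ 4;  2^11 ≡ 1.
Smallest exponent giving 1 is 11.

11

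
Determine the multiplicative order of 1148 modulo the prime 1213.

1212

The order of 1148 must divide p − 1 = 1212 = 2^2 · 3 · 101.
Divisors: 1, 2, 3, 4, 6, 12, 101, 202, 303, 404, 606, 1212.
Check each in increasing order: 1148^1 ≡ 1148;  1148^2 ≡ 586;  1148^3 ≡ 726;  1148^4 ≡ 117;  1148^6 ≡ 634;  1148^12 ≡ 453;  1148^101 ≡ 47;  1148^202 ≡ 996;  1148^303 ≡ 718;  1148^404 ≡ 995;  1148^606 ≡ 1212;  1148^1212 ≡ 1.
Smallest exponent giving 1 is 1212.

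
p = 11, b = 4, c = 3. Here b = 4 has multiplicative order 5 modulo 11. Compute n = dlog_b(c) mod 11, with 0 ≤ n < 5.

Successive powers of 4 modulo 11:
  4^0=1  4^1=4  4^2=5  4^3=9  4^4=3
So 4^4 ≡ 3 (mod 11), giving n = 4.

4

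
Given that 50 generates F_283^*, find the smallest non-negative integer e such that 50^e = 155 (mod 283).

Baby-step giant-step with m = ceil(sqrt(282)) = 17.
Baby table (50^j mod 283 for j=0..16):
  0:1  1:50  2:236  3:197  4:228  5:80  6:38  7:202
  8:195  9:128  10:174  11:210  12:29  13:35  14:52  15:53
  16:103
Giant step factor: 50^(-17) ≡ 187 (mod 283).
Scan 155·187^i mod 283 for i = 0, 1, …:
  i=0: 155   i=1: 119   i=2: 179   i=3: 79
  i=4: 57   i=5: 188   i=6: 64   i=7: 82
  i=8: 52
Match at i=8, j=14: e = 8·17 + 14 = 150.

150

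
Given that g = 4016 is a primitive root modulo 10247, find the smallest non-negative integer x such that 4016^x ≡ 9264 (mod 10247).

Baby-step giant-step with m = ceil(sqrt(10246)) = 102.
Baby table (4016^j mod 10247 for j=0..101):
  0:1  1:4016  2:9725  3:4283  4:6062  5:8367  6:1959  7:7895
  8:2102  9:8351  10:9432  11:6000  12:5303  13:3582  14:8771  15:5397
  16:1947  17:691  18:8366  19:8190  20:8417  21:8066  22:2289  23:1065
  24:4041  25:7655  26:1480  27:420  28:6212  29:6194  30:5635  31:4784
  32:9666  33:3020  34:6119  35:1598  36:2946  37:6098  38:9485  39:3661
  40:8378  41:5147  42:2153  43:8227  44:3304  45:9246  46:7055  47:10172
  48:6210  49:8409  50:6679  51:6465  52:7789  53:6780  54:2201  55:6302
  56:8989  57:9890  58:868  59:1908  60:8019  61:8230  62:5105  63:7680
  64:9657  65:7864  66:570  67:4039  68:9870  69:2524  70:2101  71:4335
  72:9954  73:1717  74:9488  75:5462  76:6812  77:7749  78:10092  79:2587
  80:9181  81:2190  82:3114  83:4484  84:3765  85:5915  86:2094  87:6964
  88:3361  89:2477  90:8042  91:8375  92:3346  93:3719  94:5625  95:5612
  96:4639  97:1178  98:6981  99:10151  100:3850  101:9124
Giant step factor: 4016^(-102) ≡ 9348 (mod 10247).
Scan 9264·9348^i mod 10247 for i = 0, 1, …:
  i=0: 9264   i=1: 2475   i=2: 8821   i=3: 1099
  i=4: 5958   i=5: 2939   i=6: 1565   i=7: 7151
  i=8: 6367   i=9: 4140     …   i=19: 8959
  i=20: 1
Match at i=20, j=0: x = 20·102 + 0 = 2040.

2040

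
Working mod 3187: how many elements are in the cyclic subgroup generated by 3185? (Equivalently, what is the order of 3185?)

The order of 3185 must divide p − 1 = 3186 = 2 · 3^3 · 59.
Divisors: 1, 2, 3, 6, 9, 18, 27, 54, 59, 118, 177, 354, 531, 1062, 1593, 3186.
Check each in increasing order: 3185^1 ≡ 3185;  3185^2 ≡ 4;  3185^3 ≡ 3179;  3185^6 ≡ 64;  3185^9 ≡ 2675;  3185^18 ≡ 810;  3185^27 ≡ 2777;  3185^54 ≡ 2376;  3185^59 ≡ 456;  3185^118 ≡ 781;  3185^177 ≡ 2379;  3185^354 ≡ 2716;  3185^531 ≡ 1315;  3185^1062 ≡ 1871;  3185^1593 ≡ 1.
Smallest exponent giving 1 is 1593.

1593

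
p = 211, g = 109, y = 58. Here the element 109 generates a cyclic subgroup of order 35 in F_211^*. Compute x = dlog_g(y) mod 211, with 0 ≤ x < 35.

15

Successive powers of 109 modulo 211:
  109^0=1  109^1=109  109^2=65  109^3=122  109^4=5  109^5=123
  109^6=114  109^7=188  109^8=25  109^9=193  109^10=148  109^11=96
  109^12=125  109^13=121  109^14=107  109^15=58
So 109^15 ≡ 58 (mod 211), giving x = 15.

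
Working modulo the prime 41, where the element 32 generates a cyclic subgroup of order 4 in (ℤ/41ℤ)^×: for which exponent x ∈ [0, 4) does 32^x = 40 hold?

2

Successive powers of 32 modulo 41:
  32^0=1  32^1=32  32^2=40
So 32^2 ≡ 40 (mod 41), giving x = 2.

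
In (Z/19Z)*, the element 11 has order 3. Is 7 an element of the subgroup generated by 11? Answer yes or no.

7 ∈ ⟨11⟩ iff 7^3 ≡ 1 (mod 19), since |⟨11⟩| = 3.
7^3 mod 19 = 1.
Since 1 = 1, 7 lies in the subgroup.

yes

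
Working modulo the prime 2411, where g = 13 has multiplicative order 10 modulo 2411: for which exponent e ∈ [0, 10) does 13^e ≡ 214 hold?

Successive powers of 13 modulo 2411:
  13^0=1  13^1=13  13^2=169  13^3=2197  13^4=2040  13^5=2410
  13^6=2398  13^7=2242  13^8=214
So 13^8 ≡ 214 (mod 2411), giving e = 8.

8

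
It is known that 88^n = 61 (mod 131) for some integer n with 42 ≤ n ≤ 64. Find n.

52

Compute 88^42 mod 131 = 125, then multiply by 88 repeatedly:
  88^42=125  88^43=127  88^44=41  88^45=71  88^46=91
  88^47=17  88^48=55  88^49=124  88^50=39  88^51=26
  88^52=61
Found 61 at exponent 52.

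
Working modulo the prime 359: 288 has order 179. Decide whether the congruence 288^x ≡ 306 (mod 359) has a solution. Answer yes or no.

yes

306 ∈ ⟨288⟩ iff 306^179 ≡ 1 (mod 359), since |⟨288⟩| = 179.
306^179 mod 359 = 1.
Since 1 = 1, 306 lies in the subgroup.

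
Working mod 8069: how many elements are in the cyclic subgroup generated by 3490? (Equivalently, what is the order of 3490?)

8068

The order of 3490 must divide p − 1 = 8068 = 2^2 · 2017.
Divisors: 1, 2, 4, 2017, 4034, 8068.
Check each in increasing order: 3490^1 ≡ 3490;  3490^2 ≡ 3979;  3490^4 ≡ 1063;  3490^2017 ≡ 5337;  3490^4034 ≡ 8068;  3490^8068 ≡ 1.
Smallest exponent giving 1 is 8068.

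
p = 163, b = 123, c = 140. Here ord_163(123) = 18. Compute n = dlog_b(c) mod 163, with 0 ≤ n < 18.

14

Successive powers of 123 modulo 163:
  123^0=1  123^1=123  123^2=133  123^3=59  123^4=85  123^5=23
  123^6=58  123^7=125  123^8=53  123^9=162  123^10=40  123^11=30
  123^12=104  123^13=78  123^14=140
So 123^14 ≡ 140 (mod 163), giving n = 14.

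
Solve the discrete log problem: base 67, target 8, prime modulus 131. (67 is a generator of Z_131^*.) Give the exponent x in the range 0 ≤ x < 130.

33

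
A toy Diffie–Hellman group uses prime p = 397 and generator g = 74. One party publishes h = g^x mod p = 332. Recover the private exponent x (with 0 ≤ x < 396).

Baby-step giant-step with m = ceil(sqrt(396)) = 20.
Baby table (74^j mod 397 for j=0..19):
  0:1  1:74  2:315  3:284  4:372  5:135  6:65  7:46
  8:228  9:198  10:360  11:41  12:255  13:211  14:131  15:166
  16:374  17:283  18:298  19:217
Giant step factor: 74^(-20) ≡ 29 (mod 397).
Scan 332·29^i mod 397 for i = 0, 1, …:
  i=0: 332   i=1: 100   i=2: 121   i=3: 333
  i=4: 129   i=5: 168   i=6: 108   i=7: 353
  i=8: 312   i=9: 314   i=10: 372
Match at i=10, j=4: x = 10·20 + 4 = 204.

204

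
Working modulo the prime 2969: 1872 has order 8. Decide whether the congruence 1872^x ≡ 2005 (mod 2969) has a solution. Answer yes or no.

⟨1872⟩ has order 8; its elements mod 2969 are {1, 544, 964, 1097, 1872, 2005, 2425, 2968}.
2005 is in this set.

yes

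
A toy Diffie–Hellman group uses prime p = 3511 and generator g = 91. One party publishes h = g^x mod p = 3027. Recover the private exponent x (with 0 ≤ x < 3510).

3259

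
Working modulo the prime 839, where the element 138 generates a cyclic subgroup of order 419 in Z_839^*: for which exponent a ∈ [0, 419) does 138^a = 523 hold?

Baby-step giant-step with m = ceil(sqrt(419)) = 21.
Baby table (138^j mod 839 for j=0..20):
  0:1  1:138  2:586  3:324  4:245  5:250  6:101  7:514
  8:456  9:3  10:414  11:80  12:133  13:735  14:750  15:303
  16:703  17:529  18:9  19:403  20:240
Giant step factor: 138^(-21) ≡ 532 (mod 839).
Scan 523·532^i mod 839 for i = 0, 1, …:
  i=0: 523   i=1: 527   i=2: 138
Match at i=2, j=1: a = 2·21 + 1 = 43.

43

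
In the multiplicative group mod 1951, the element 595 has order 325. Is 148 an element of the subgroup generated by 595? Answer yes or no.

148 ∈ ⟨595⟩ iff 148^325 ≡ 1 (mod 1951), since |⟨595⟩| = 325.
148^325 mod 1951 = 1874.
Since 1874 ≠ 1, 148 does not lie in the subgroup.

no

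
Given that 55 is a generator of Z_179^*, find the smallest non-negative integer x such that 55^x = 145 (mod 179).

4

Successive powers of 55 modulo 179:
  55^0=1  55^1=55  55^2=161  55^3=84  55^4=145
So 55^4 ≡ 145 (mod 179), giving x = 4.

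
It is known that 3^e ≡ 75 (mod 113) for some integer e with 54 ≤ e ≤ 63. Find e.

Compute 3^54 mod 113 = 25, then multiply by 3 repeatedly:
  3^54=25  3^55=75
Found 75 at exponent 55.

55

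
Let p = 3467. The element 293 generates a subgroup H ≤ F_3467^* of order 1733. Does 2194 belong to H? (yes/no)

2194 ∈ ⟨293⟩ iff 2194^1733 ≡ 1 (mod 3467), since |⟨293⟩| = 1733.
2194^1733 mod 3467 = 1.
Since 1 = 1, 2194 lies in the subgroup.

yes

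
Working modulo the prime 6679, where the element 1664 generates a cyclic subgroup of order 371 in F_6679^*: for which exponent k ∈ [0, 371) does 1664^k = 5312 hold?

Baby-step giant-step with m = ceil(sqrt(371)) = 20.
Baby table (1664^j mod 6679 for j=0..19):
  0:1  1:1664  2:3790  3:1584  4:4250  5:5618  6:4431  7:6247
  8:2484  9:5754  10:3649  11:725  12:4180  13:2681  14:6291  15:2231
  16:5539  17:6555  18:713  19:4249
Giant step factor: 1664^(-20) ≡ 1701 (mod 6679).
Scan 5312·1701^i mod 6679 for i = 0, 1, …:
  i=0: 5312   i=1: 5704   i=2: 4596   i=3: 3366
  i=4: 1663   i=5: 3546   i=6: 609   i=7: 664
  i=8: 713
Match at i=8, j=18: k = 8·20 + 18 = 178.

178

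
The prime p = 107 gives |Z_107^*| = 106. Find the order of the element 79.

53

The order of 79 must divide p − 1 = 106 = 2 · 53.
Divisors: 1, 2, 53, 106.
Check each in increasing order: 79^1 ≡ 79;  79^2 ≡ 35;  79^53 ≡ 1.
Smallest exponent giving 1 is 53.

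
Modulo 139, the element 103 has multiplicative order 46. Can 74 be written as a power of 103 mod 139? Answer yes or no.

yes

74 ∈ ⟨103⟩ iff 74^46 ≡ 1 (mod 139), since |⟨103⟩| = 46.
74^46 mod 139 = 1.
Since 1 = 1, 74 lies in the subgroup.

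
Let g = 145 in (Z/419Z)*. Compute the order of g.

The order of 145 must divide p − 1 = 418 = 2 · 11 · 19.
Divisors: 1, 2, 11, 19, 22, 38, 209, 418.
Check each in increasing order: 145^1 ≡ 145;  145^2 ≡ 75;  145^11 ≡ 107;  145^19 ≡ 59;  145^22 ≡ 136;  145^38 ≡ 129;  145^209 ≡ 1.
Smallest exponent giving 1 is 209.

209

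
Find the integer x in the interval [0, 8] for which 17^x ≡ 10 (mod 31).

Compute 17^0 mod 31 = 1, then multiply by 17 repeatedly:
  17^0=1  17^1=17  17^2=10
Found 10 at exponent 2.

2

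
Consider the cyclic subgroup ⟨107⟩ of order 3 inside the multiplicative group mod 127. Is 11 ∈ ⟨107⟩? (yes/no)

no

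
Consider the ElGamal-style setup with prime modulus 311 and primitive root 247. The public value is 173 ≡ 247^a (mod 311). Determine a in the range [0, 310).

202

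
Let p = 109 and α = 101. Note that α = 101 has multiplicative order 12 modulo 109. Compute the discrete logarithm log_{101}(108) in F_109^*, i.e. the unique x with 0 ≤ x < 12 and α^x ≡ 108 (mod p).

Successive powers of 101 modulo 109:
  101^0=1  101^1=101  101^2=64  101^3=33  101^4=63  101^5=41
  101^6=108
So 101^6 ≡ 108 (mod 109), giving x = 6.

6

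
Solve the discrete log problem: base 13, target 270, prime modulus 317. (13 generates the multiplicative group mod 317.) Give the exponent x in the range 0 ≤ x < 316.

Baby-step giant-step with m = ceil(sqrt(316)) = 18.
Baby table (13^j mod 317 for j=0..17):
  0:1  1:13  2:169  3:295  4:31  5:86  6:167  7:269
  8:10  9:130  10:105  11:97  12:310  13:226  14:85  15:154
  16:100  17:32
Giant step factor: 13^(-18) ≡ 301 (mod 317).
Scan 270·301^i mod 317 for i = 0, 1, …:
  i=0: 270   i=1: 118   i=2: 14   i=3: 93
  i=4: 97
Match at i=4, j=11: x = 4·18 + 11 = 83.

83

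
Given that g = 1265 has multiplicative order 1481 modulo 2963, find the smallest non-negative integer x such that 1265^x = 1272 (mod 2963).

Baby-step giant-step with m = ceil(sqrt(1481)) = 39.
Baby table (1265^j mod 2963 for j=0..38):
  0:1  1:1265  2:205  3:1544  4:543  5:2442  6:1684  7:2826
  8:1512  9:1545  10:1808  11:2647  12:265  13:406  14:991  15:266
  16:1671  17:1196  18:1810  19:2214  20:675  21:531  22:2077  23:2187
  24:2076  25:922  26:1871  27:2341  28:1328  29:2862  30:2607  31:36
  32:1095  33:1454  34:2250  35:1770  36:1985  37:1364  38:994
Giant step factor: 1265^(-39) ≡ 1298 (mod 2963).
Scan 1272·1298^i mod 2963 for i = 0, 1, …:
  i=0: 1272   i=1: 665   i=2: 937   i=3: 1396
  i=4: 1615   i=5: 1429   i=6: 4   i=7: 2229
  i=8: 1354   i=9: 433   i=10: 2027   i=11: 2865
  i=12: 205
Match at i=12, j=2: x = 12·39 + 2 = 470.

470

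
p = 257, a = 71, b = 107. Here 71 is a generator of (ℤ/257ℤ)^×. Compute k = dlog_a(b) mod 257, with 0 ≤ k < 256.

85

Baby-step giant-step with m = ceil(sqrt(256)) = 16.
Baby table (71^j mod 257 for j=0..15):
  0:1  1:71  2:158  3:167  4:35  5:172  6:133  7:191
  8:197  9:109  10:29  11:3  12:213  13:217  14:244  15:105
Giant step factor: 71^(-16) ≡ 129 (mod 257).
Scan 107·129^i mod 257 for i = 0, 1, …:
  i=0: 107   i=1: 182   i=2: 91   i=3: 174
  i=4: 87   i=5: 172
Match at i=5, j=5: k = 5·16 + 5 = 85.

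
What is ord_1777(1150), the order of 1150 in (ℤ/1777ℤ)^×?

The order of 1150 must divide p − 1 = 1776 = 2^4 · 3 · 37.
Divisors: 1, 2, 3, 4, 6, 8, 12, 16, 24, 37, 48, 74, 111, 148, 222, 296, 444, 592, 888, 1776.
Check each in increasing order: 1150^1 ≡ 1150;  1150^2 ≡ 412;  1150^3 ≡ 1118;  1150^4 ≡ 929;  1150^6 ≡ 693;  1150^8 ≡ 1196;  1150^12 ≡ 459;  1150^16 ≡ 1708;  1150^24 ≡ 995;  1150^37 ≡ 630;  1150^48 ≡ 236;  1150^74 ≡ 629;  1150^111 ≡ 1776;  1150^148 ≡ 1147;  1150^222 ≡ 1.
Smallest exponent giving 1 is 222.

222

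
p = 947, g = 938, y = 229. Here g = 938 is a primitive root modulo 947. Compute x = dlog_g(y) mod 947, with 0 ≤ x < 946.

Baby-step giant-step with m = ceil(sqrt(946)) = 31.
Baby table (938^j mod 947 for j=0..30):
  0:1  1:938  2:81  3:218  4:879  5:612  6:174  7:328
  8:836  9:52  10:479  11:424  12:919  13:252  14:573  15:525
  16:10  17:857  18:810  19:286  20:267  21:438  22:793  23:439
  24:784  25:520  26:55  27:452  28:667  29:626  30:48
Giant step factor: 938^(-31) ≡ 445 (mod 947).
Scan 229·445^i mod 947 for i = 0, 1, …:
  i=0: 229   i=1: 576   i=2: 630   i=3: 38
  i=4: 811   i=5: 88   i=6: 333   i=7: 453
  i=8: 821   i=9: 750   i=10: 406   i=11: 740
  i=12: 691   i=13: 667
Match at i=13, j=28: x = 13·31 + 28 = 431.

431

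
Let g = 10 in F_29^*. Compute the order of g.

28

The order of 10 must divide p − 1 = 28 = 2^2 · 7.
Divisors: 1, 2, 4, 7, 14, 28.
Check each in increasing order: 10^1 ≡ 10;  10^2 ≡ 13;  10^4 ≡ 24;  10^7 ≡ 17;  10^14 ≡ 28;  10^28 ≡ 1.
Smallest exponent giving 1 is 28.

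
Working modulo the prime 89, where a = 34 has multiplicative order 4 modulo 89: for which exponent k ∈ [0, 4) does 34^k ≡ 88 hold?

Successive powers of 34 modulo 89:
  34^0=1  34^1=34  34^2=88
So 34^2 ≡ 88 (mod 89), giving k = 2.

2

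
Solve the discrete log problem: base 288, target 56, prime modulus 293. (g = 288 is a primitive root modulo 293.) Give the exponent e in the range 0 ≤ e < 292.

8

Baby-step giant-step with m = ceil(sqrt(292)) = 18.
Baby table (288^j mod 293 for j=0..17):
  0:1  1:288  2:25  3:168  4:39  5:98  6:96  7:106
  8:56  9:13  10:228  11:32  12:133  13:214  14:102  15:76
  16:206  17:142
Giant step factor: 288^(-18) ≡ 267 (mod 293).
Scan 56·267^i mod 293 for i = 0, 1, …:
  i=0: 56
Match at i=0, j=8: e = 0·18 + 8 = 8.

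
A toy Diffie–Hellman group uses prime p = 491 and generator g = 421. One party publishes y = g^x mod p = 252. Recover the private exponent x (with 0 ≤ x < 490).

31

Baby-step giant-step with m = ceil(sqrt(490)) = 23.
Baby table (421^j mod 491 for j=0..22):
  0:1  1:421  2:481  3:209  4:100  5:365  6:473  7:278
  8:180  9:166  10:164  11:304  12:324  13:397  14:197  15:449
  16:485  17:420  18:60  19:219  20:382  21:265  22:108
Giant step factor: 421^(-23) ≡ 141 (mod 491).
Scan 252·141^i mod 491 for i = 0, 1, …:
  i=0: 252   i=1: 180
Match at i=1, j=8: x = 1·23 + 8 = 31.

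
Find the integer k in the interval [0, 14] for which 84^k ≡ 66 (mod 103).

12

Compute 84^0 mod 103 = 1, then multiply by 84 repeatedly:
  84^0=1  84^1=84  84^2=52  84^3=42  84^4=26
  84^5=21  84^6=13  84^7=62  84^8=58  84^9=31
  84^10=29  84^11=67  84^12=66
Found 66 at exponent 12.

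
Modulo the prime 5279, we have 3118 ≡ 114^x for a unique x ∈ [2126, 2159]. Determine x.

2154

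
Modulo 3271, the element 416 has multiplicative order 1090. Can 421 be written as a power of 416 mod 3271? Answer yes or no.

421 ∈ ⟨416⟩ iff 421^1090 ≡ 1 (mod 3271), since |⟨416⟩| = 1090.
421^1090 mod 3271 = 842.
Since 842 ≠ 1, 421 does not lie in the subgroup.

no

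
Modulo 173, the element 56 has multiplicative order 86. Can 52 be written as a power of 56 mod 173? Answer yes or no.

yes

52 ∈ ⟨56⟩ iff 52^86 ≡ 1 (mod 173), since |⟨56⟩| = 86.
52^86 mod 173 = 1.
Since 1 = 1, 52 lies in the subgroup.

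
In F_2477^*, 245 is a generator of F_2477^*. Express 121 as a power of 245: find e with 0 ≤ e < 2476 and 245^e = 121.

546

Baby-step giant-step with m = ceil(sqrt(2476)) = 50.
Baby table (245^j mod 2477 for j=0..49):
  0:1  1:245  2:577  3:176  4:1011  5:2472  6:1252  7:2069
  8:1597  9:2376  10:25  11:1171  12:2040  13:1923  14:505  15:2352
  16:1576  17:2185  18:293  19:2429  20:625  21:2028  22:1460  23:1012
  24:240  25:1829  26:2245  27:131  28:2371  29:1277  30:763  31:1160
  32:1822  33:530  34:1046  35:1139  36:1631  37:798  38:2304  39:2201
  40:1736  41:1753  42:964  43:865  44:1380  45:1228  46:1143  47:134
  48:629  49:531
Giant step factor: 245^(-50) ≡ 1038 (mod 2477).
Scan 121·1038^i mod 2477 for i = 0, 1, …:
  i=0: 121   i=1: 1748   i=2: 1260   i=3: 24
  i=4: 142   i=5: 1253   i=6: 189   i=7: 499
  i=8: 269   i=9: 1798   i=10: 1143
Match at i=10, j=46: e = 10·50 + 46 = 546.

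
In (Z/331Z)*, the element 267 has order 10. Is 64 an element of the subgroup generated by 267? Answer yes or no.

yes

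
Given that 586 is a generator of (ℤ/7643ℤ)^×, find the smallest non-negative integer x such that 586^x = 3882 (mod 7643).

6669

Baby-step giant-step with m = ceil(sqrt(7642)) = 88.
Baby table (586^j mod 7643 for j=0..87):
  0:1  1:586  2:7104  3:5152  4:87  5:5124  6:6608  7:4930
  8:7569  9:2494  10:1671  11:902  12:1205  13:2974  14:160  15:2044
  16:5476  17:6519  18:6277  19:2039  20:2546  21:1571  22:3446  23:1604
  24:7498  25:6746  26:1725  27:1974  28:2671  29:6034  30:4858  31:3592
  32:3087  33:5234  34:2281  35:6784  36:1064  37:4421  38:7372  39:1697
  40:852  41:2477  42:6995  43:2422  44:5337  45:1495  46:4768  47:4353
  48:5739  49:134  50:2094  51:4204  52:2498  53:4015  54:6389  55:6527
  56:3322  57:5370  58:5547  59:2267  60:6223  61:967  62:1080  63:6154
  64:6391  65:56  66:2244  67:388  68:5721  69:4872  70:4153  71:3184
  72:932  73:3499  74:2090  75:1860  76:4654  77:6336  78:6041  79:1317
  80:7462  81:936  82:5843  83:7577  84:7182  85:5002  86:3903  87:1901
Giant step factor: 586^(-88) ≡ 2242 (mod 7643).
Scan 3882·2242^i mod 7643 for i = 0, 1, …:
  i=0: 3882   i=1: 5710   i=2: 7438   i=3: 6613
  i=4: 6569   i=5: 7280   i=6: 3955   i=7: 1230
  i=8: 6180   i=9: 6444     …   i=74: 7277
  i=75: 4872
Match at i=75, j=69: x = 75·88 + 69 = 6669.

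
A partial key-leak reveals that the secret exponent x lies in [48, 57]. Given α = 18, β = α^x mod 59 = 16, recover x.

50

Compute 18^48 mod 59 = 27, then multiply by 18 repeatedly:
  18^48=27  18^49=14  18^50=16
Found 16 at exponent 50.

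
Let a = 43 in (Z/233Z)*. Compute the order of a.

232

The order of 43 must divide p − 1 = 232 = 2^3 · 29.
Divisors: 1, 2, 4, 8, 29, 58, 116, 232.
Check each in increasing order: 43^1 ≡ 43;  43^2 ≡ 218;  43^4 ≡ 225;  43^8 ≡ 64;  43^29 ≡ 221;  43^58 ≡ 144;  43^116 ≡ 232;  43^232 ≡ 1.
Smallest exponent giving 1 is 232.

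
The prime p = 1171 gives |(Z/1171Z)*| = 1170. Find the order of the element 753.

390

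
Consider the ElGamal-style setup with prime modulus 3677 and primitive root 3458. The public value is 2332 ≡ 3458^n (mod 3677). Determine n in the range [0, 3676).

2811

Baby-step giant-step with m = ceil(sqrt(3676)) = 61.
Baby table (3458^j mod 3677 for j=0..60):
  0:1  1:3458  2:160  3:1730  4:3538  5:1025  6:3499  7:2212
  8:936  9:928  10:2680  11:1400  12:2268  13:3380  14:2534  15:281
  16:970  17:836  18:766  19:1388  20:1219  21:1460  22:159  23:1949
  24:3378  25:2972  26:3638  27:1187  28:1114  29:2393  30:1744  31:472
  32:3265  33:1980  34:266  35:578  36:2113  37:555  38:3473  39:552
  40:453  41:72  42:2617  43:489  44:3219  45:1023  46:260  47:1892
  48:1153  49:1206  50:630  51:1756  52:1521  53:1508  54:678  55:2275
  56:1847  57:3654  58:1360  59:3674  60:657
Giant step factor: 3458^(-61) ≡ 406 (mod 3677).
Scan 2332·406^i mod 3677 for i = 0, 1, …:
  i=0: 2332   i=1: 1803   i=2: 295   i=3: 2106
  i=4: 1972   i=5: 2723   i=6: 2438   i=7: 715
  i=8: 3484   i=9: 2536     …   i=45: 718
  i=46: 1025
Match at i=46, j=5: n = 46·61 + 5 = 2811.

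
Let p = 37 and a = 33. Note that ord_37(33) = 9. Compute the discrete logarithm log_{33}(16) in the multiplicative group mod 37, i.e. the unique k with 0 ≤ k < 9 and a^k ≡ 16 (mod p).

2

Successive powers of 33 modulo 37:
  33^0=1  33^1=33  33^2=16
So 33^2 ≡ 16 (mod 37), giving k = 2.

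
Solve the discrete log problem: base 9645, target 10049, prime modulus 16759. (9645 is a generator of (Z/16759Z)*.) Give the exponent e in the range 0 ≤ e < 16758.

1293

Baby-step giant-step with m = ceil(sqrt(16758)) = 130.
Baby table (9645^j mod 16759 for j=0..129):
  0:1  1:9645  2:13575  3:9567  4:15420  5:6534  6:6590  7:10422
  8:16467  9:15931  10:7983  11:5189  12:5531  13:2598  14:3005  15:6914
  16:1469  17:7150  18:15224  19:9881  20:10571  21:12298  22:10767  23:8951
  24:6786  25:7075  26:12486  27:14055  28:13683  29:12169  30:6728  31:712
  32:12809  33:12216  34:7550  35:1895  36:9965  37:16319  38:12986  39:9963
  40:13788  41:2595  42:7588  43:16466  44:6286  45:11167  46:12381  47:6870
  48:12823  49:13174  50:13251  51:1761  52:7978  53:7241  54:4692  55:5040
  56:9700  57:7762  58:2037  59:5317  60:16684  61:14021  62:4174  63:3112
  64:16630  65:12720  66:8520  67:6023  68:5141  69:11823  70:4599  71:13041
  72:4150  73:6258  74:9251  75:979  76:7138  77:38  78:14571  79:13080
  80:11607  81:16154  82:13666  83:15794  84:10579  85:5663  86:2054  87:1692
  88:12833  89:9070  90:14929  91:13636  92:11347  93:5545  94:3556  95:8706
  96:6780  97:16241  98:14831  99:6930  100:4958  101:6483  102:706  103:5216
  104:14561  105:425  106:9929  107:4279  108:10297  109:731  110:11715  111:1997
  112:4974  113:9972  114:39  115:7457  116:9896  117:4415  118:14815  119:3441
  120:5625  121:4242  122:5371  123:1226  124:9675  125:1263  126:14601  127:768
  128:16641  129:1502
Giant step factor: 9645^(-130) ≡ 10334 (mod 16759).
Scan 10049·10334^i mod 16759 for i = 0, 1, …:
  i=0: 10049   i=1: 7602   i=2: 9635   i=3: 2871
  i=4: 5484   i=5: 9477   i=6: 12481   i=7: 1390
  i=8: 1797   i=9: 1226
Match at i=9, j=123: e = 9·130 + 123 = 1293.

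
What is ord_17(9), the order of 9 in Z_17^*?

8

The order of 9 must divide p − 1 = 16 = 2^4.
Divisors: 1, 2, 4, 8, 16.
Check each in increasing order: 9^1 ≡ 9;  9^2 ≡ 13;  9^4 ≡ 16;  9^8 ≡ 1.
Smallest exponent giving 1 is 8.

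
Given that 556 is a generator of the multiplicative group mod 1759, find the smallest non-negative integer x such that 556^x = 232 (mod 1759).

Baby-step giant-step with m = ceil(sqrt(1758)) = 42.
Baby table (556^j mod 1759 for j=0..41):
  0:1  1:556  2:1311  3:690  4:178  5:464  6:1170  7:1449
  8:22  9:1678  10:698  11:1108  12:398  13:1413  14:1114  15:216
  16:484  17:1736  18:1284  19:1509  20:1720  21:1183  22:1641  23:1234
  24:94  25:1253  26:104  27:1536  28:901  29:1400  30:922  31:763
  32:309  33:1181  34:529  35:371  36:473  37:897  38:935  39:955
  40:1521  41:1356
Giant step factor: 556^(-42) ≡ 1144 (mod 1759).
Scan 232·1144^i mod 1759 for i = 0, 1, …:
  i=0: 232   i=1: 1558   i=2: 485   i=3: 755
  i=4: 51   i=5: 297   i=6: 281   i=7: 1326
  i=8: 686   i=9: 270     …   i=39: 1688
  i=40: 1449
Match at i=40, j=7: x = 40·42 + 7 = 1687.

1687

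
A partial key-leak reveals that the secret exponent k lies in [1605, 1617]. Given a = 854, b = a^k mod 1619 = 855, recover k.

Compute 854^1605 mod 1619 = 222, then multiply by 854 repeatedly:
  854^1605=222  854^1606=165  854^1607=57  854^1608=108  854^1609=1568
  854^1610=159  854^1611=1409  854^1612=369  854^1613=1040  854^1614=948
  854^1615=92  854^1616=856  854^1617=855
Found 855 at exponent 1617.

1617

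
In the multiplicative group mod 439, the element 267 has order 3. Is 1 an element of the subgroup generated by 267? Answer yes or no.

⟨267⟩ has order 3; its elements mod 439 are {1, 171, 267}.
1 is in this set.

yes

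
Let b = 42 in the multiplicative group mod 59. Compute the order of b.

58

The order of 42 must divide p − 1 = 58 = 2 · 29.
Divisors: 1, 2, 29, 58.
Check each in increasing order: 42^1 ≡ 42;  42^2 ≡ 53;  42^29 ≡ 58;  42^58 ≡ 1.
Smallest exponent giving 1 is 58.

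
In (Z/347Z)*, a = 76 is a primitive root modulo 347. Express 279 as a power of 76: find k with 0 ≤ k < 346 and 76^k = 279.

Baby-step giant-step with m = ceil(sqrt(346)) = 19.
Baby table (76^j mod 347 for j=0..18):
  0:1  1:76  2:224  3:21  4:208  5:193  6:94  7:204
  8:236  9:239  10:120  11:98  12:161  13:91  14:323  15:258
  16:176  17:190  18:213
Giant step factor: 76^(-19) ≡ 195 (mod 347).
Scan 279·195^i mod 347 for i = 0, 1, …:
  i=0: 279   i=1: 273   i=2: 144   i=3: 320
  i=4: 287   i=5: 98
Match at i=5, j=11: k = 5·19 + 11 = 106.

106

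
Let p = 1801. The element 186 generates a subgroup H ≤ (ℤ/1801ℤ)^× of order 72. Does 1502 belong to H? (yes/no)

no

1502 ∈ ⟨186⟩ iff 1502^72 ≡ 1 (mod 1801), since |⟨186⟩| = 72.
1502^72 mod 1801 = 256.
Since 256 ≠ 1, 1502 does not lie in the subgroup.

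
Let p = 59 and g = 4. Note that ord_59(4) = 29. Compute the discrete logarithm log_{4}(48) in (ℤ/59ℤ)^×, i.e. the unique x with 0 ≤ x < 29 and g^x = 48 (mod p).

27

Successive powers of 4 modulo 59:
  4^0=1  4^1=4  4^2=16  4^3=5  4^4=20  4^5=21
  4^6=25  4^7=41  4^8=46  4^9=7  4^10=28  4^11=53
  4^12=35  4^13=22  4^14=29  4^15=57  4^16=51  4^17=27
  4^18=49  4^19=19  4^20=17  4^21=9  4^22=36  4^23=26
  4^24=45  4^25=3  4^26=12  4^27=48
So 4^27 ≡ 48 (mod 59), giving x = 27.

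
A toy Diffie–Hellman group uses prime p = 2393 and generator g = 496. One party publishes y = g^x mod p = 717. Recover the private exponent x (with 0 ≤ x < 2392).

67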